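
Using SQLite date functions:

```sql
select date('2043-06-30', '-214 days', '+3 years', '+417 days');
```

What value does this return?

Applying '-214 days' to 2043-06-30: counting 214 days back gives 2042-11-28.
Adding +3 years to 2042-11-28 gives 2045-11-28.
Applying '+417 days' to 2045-11-28: counting 417 days forward gives 2047-01-19.

2047-01-19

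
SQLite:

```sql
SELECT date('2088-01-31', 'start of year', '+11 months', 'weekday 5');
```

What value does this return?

`start of year` rewinds 2088-01-31 to 2088-01-01.
Adding +11 months to 2088-01-01 gives 2088-12-01.
`weekday 5` advances to the next Friday; 2088-12-01 is a Wednesday, so it moves forward to 2088-12-03.

2088-12-03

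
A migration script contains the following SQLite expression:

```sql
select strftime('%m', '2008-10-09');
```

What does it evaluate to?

`%m` extracts the 2-digit month (01-12): 10.

10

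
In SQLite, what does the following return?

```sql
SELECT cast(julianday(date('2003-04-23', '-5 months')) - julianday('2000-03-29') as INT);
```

969

Adding -5 months to 2003-04-23 gives 2002-11-23.
2 days remain in March 2000 after the 29th (31 − 29).
Full months from April 2000 through October 2002 contribute their day counts.
Then 23 days into November 2002.
Total: 2 + 30 + 31 + 30 + 31 + 31 + 30 + 31 + 30 + 31 + 31 + 28 + 31 + 30 + 31 + 30 + 31 + 31 + 30 + 31 + 30 + 31 + 31 + 28 + 31 + 30 + 31 + 30 + 31 + 31 + 30 + 31 + 23 = 969.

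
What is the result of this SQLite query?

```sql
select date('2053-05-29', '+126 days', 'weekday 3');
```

2053-10-08

Applying '+126 days' to 2053-05-29: counting 126 days forward gives 2053-10-02.
`weekday 3` advances to the next Wednesday; 2053-10-02 is a Thursday, so it moves forward to 2053-10-08.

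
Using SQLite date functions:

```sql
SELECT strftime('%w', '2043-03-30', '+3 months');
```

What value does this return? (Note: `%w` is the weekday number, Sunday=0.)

First apply '+3 months': 2043-03-30 → 2043-06-30.
2043-06-30 is a Tuesday; with Sunday=0 that is 2.

2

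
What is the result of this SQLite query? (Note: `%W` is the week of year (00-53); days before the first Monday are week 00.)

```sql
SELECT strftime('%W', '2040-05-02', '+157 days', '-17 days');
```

First apply '+157 days', '-17 days': 2040-05-02 → 2040-09-19.
2040-09-19 is a Wednesday. SQLite's %W counts Mondays since the year started; the result is 38.

38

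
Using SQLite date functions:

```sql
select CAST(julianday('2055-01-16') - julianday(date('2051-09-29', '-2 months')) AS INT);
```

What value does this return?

Adding -2 months to 2051-09-29 gives 2051-07-29.
2 days remain in July 2051 after the 29th (31 − 29).
Full months from August 2051 through December 2054 contribute their day counts.
Then 16 days into January 2055.
Total: 2 + 31 + 30 + 31 + 30 + 31 + 31 + 29 + 31 + 30 + 31 + 30 + 31 + 31 + 30 + 31 + 30 + 31 + 31 + 28 + 31 + 30 + 31 + 30 + 31 + 31 + 30 + 31 + 30 + 31 + 31 + 28 + 31 + 30 + 31 + 30 + 31 + 31 + 30 + 31 + 30 + 31 + 16 = 1267.

1267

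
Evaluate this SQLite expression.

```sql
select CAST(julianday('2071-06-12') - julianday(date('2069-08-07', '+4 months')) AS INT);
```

Adding +4 months to 2069-08-07 gives 2069-12-07.
24 days remain in December 2069 after the 7th (31 − 7).
Full months from January 2070 through May 2071 contribute their day counts.
Then 12 days into June 2071.
Total: 24 + 31 + 28 + 31 + 30 + 31 + 30 + 31 + 31 + 30 + 31 + 30 + 31 + 31 + 28 + 31 + 30 + 31 + 12 = 552.

552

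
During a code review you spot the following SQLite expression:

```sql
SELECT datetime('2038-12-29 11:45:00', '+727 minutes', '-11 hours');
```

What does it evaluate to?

727 minutes = 12h 7m; +727 minutes from 2038-12-29 11:45:00 is 2038-12-29 23:52:00.
-11 hours from 2038-12-29 23:52:00 is 2038-12-29 12:52:00.

2038-12-29 12:52:00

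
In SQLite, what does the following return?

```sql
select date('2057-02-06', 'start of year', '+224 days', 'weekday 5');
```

2057-08-17

`start of year` rewinds 2057-02-06 to 2057-01-01.
Applying '+224 days' to 2057-01-01: counting 224 days forward gives 2057-08-13.
`weekday 5` advances to the next Friday; 2057-08-13 is a Monday, so it moves forward to 2057-08-17.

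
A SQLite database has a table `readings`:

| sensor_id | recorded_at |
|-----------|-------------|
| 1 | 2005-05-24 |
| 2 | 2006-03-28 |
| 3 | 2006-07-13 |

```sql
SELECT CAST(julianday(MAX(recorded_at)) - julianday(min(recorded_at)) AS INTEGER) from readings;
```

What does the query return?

MIN = 2005-05-24, MAX = 2006-07-13.
7 days remain in May 2005 after the 24th (31 − 24).
Full months from June 2005 through June 2006 contribute their day counts.
Then 13 days into July 2006.
Total: 7 + 30 + 31 + 31 + 30 + 31 + 30 + 31 + 31 + 28 + 31 + 30 + 31 + 30 + 13 = 415.

415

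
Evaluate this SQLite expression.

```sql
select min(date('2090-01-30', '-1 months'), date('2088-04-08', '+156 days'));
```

date('2090-01-30', '-1 months') → 2089-12-30.
date('2088-04-08', '+156 days') → 2088-09-11.
Earlier of the two is 2088-09-11.

2088-09-11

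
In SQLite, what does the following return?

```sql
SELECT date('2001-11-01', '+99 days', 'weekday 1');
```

Applying '+99 days' to 2001-11-01: counting 99 days forward gives 2002-02-08.
`weekday 1` advances to the next Monday; 2002-02-08 is a Friday, so it moves forward to 2002-02-11.

2002-02-11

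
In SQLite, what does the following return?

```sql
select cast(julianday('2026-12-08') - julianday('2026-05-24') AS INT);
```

7 days remain in May 2026 after the 24th (31 − 24).
Full months from June 2026 through November 2026 contribute their day counts.
Then 8 days into December 2026.
Total: 7 + 30 + 31 + 31 + 30 + 31 + 30 + 8 = 198.

198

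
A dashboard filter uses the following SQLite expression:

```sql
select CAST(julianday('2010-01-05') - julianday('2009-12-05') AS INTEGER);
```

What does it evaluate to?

26 days remain in December 2009 after the 5th (31 − 5).
Then 5 days into January 2010.
Total: 26 + 5 = 31.

31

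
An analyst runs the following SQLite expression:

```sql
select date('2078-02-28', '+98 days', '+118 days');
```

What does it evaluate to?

Applying '+98 days' to 2078-02-28: counting 98 days forward gives 2078-06-06.
Applying '+118 days' to 2078-06-06: counting 118 days forward gives 2078-10-02.

2078-10-02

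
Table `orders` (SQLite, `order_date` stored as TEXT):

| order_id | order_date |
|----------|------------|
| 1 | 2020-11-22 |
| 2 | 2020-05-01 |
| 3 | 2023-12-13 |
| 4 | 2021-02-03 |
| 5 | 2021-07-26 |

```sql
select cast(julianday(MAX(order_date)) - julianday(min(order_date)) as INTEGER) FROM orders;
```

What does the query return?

1321

MIN = 2020-05-01, MAX = 2023-12-13.
30 days remain in May 2020 after the 1st (31 − 1).
Full months from June 2020 through November 2023 contribute their day counts.
Then 13 days into December 2023.
Total: 30 + 30 + 31 + 31 + 30 + 31 + 30 + 31 + 31 + 28 + 31 + 30 + 31 + 30 + 31 + 31 + 30 + 31 + 30 + 31 + 31 + 28 + 31 + 30 + 31 + 30 + 31 + 31 + 30 + 31 + 30 + 31 + 31 + 28 + 31 + 30 + 31 + 30 + 31 + 31 + 30 + 31 + 30 + 13 = 1321.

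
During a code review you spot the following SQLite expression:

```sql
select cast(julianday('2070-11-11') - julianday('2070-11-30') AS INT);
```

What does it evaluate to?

-19

Both dates are in November 2070: 30 − 11 = 19.
The subtraction is earlier − later, so the result is −19 → -19.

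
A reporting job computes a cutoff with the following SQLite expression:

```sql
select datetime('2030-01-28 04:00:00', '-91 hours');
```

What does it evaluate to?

-91 hours from 2030-01-28 04:00:00 is 2030-01-24 09:00:00 (crosses midnight).

2030-01-24 09:00:00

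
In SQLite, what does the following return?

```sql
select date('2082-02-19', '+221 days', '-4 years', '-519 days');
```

2077-04-27

Applying '+221 days' to 2082-02-19: counting 221 days forward gives 2082-09-28.
Adding -4 years to 2082-09-28 gives 2078-09-28.
Applying '-519 days' to 2078-09-28: counting 519 days back gives 2077-04-27.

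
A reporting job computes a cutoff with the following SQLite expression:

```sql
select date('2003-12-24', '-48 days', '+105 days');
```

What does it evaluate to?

Applying '-48 days' to 2003-12-24: counting 48 days back gives 2003-11-06.
Applying '+105 days' to 2003-11-06: counting 105 days forward gives 2004-02-19.

2004-02-19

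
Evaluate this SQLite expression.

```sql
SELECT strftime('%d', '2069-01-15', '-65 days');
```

11

First apply '-65 days': 2069-01-15 → 2068-11-11.
`%d` extracts the 2-digit day of month: 11.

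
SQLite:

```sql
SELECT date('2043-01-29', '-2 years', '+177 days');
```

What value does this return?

2041-07-25

Adding -2 years to 2043-01-29 gives 2041-01-29.
Applying '+177 days' to 2041-01-29: counting 177 days forward gives 2041-07-25.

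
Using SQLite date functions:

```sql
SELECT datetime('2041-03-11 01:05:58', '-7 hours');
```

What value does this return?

2041-03-10 18:05:58

-7 hours from 2041-03-11 01:05:58 is 2041-03-10 18:05:58 (crosses midnight).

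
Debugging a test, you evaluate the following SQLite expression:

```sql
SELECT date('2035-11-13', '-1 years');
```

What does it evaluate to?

Adding -1 year to 2035-11-13 gives 2034-11-13.

2034-11-13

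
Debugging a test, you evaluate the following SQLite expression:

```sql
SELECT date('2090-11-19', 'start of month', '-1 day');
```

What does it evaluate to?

2090-10-31

`start of month` rewinds 2090-11-19 to 2090-11-01.
Going back 1 day from 2090-11-01 reaches 2090-10-31 (last day of October, 31 days).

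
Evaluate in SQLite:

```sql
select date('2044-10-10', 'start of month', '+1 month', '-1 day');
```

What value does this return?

`start of month` rewinds 2044-10-10 to 2044-10-01.
Adding +1 month to 2044-10-01 gives 2044-11-01.
Going back 1 day from 2044-11-01 reaches 2044-10-31 (last day of October, 31 days).

2044-10-31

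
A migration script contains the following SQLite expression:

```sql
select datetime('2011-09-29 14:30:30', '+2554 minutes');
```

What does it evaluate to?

2011-10-01 09:04:30

2554 minutes = 42h 34m; +2554 minutes from 2011-09-29 14:30:30 is 2011-10-01 09:04:30 (crosses midnight).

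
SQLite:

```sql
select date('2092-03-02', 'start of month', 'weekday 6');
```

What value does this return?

2092-03-01

`start of month` rewinds 2092-03-02 to 2092-03-01.
`weekday 6` advances to the next Saturday; 2092-03-01 is already a Saturday, so it stays at 2092-03-01.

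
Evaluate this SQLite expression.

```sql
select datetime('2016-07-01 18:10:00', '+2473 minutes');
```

2473 minutes = 41h 13m; +2473 minutes from 2016-07-01 18:10:00 is 2016-07-03 11:23:00 (crosses midnight).

2016-07-03 11:23:00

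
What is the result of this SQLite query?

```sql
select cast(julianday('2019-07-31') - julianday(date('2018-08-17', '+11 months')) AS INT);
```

Adding +11 months to 2018-08-17 gives 2019-07-17.
Both dates are in July 2019: 31 − 17 = 14.

14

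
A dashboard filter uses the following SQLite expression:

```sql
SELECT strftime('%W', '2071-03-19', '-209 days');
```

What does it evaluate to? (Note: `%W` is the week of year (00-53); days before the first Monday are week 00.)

First apply '-209 days': 2071-03-19 → 2070-08-22.
2070-08-22 is a Friday. SQLite's %W counts Mondays since the year started; the result is 33.

33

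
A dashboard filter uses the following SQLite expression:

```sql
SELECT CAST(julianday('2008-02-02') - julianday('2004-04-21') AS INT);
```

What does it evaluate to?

1382

9 days remain in April 2004 after the 21st (30 − 21).
Full months from May 2004 through January 2008 contribute their day counts.
Then 2 days into February 2008.
Total: 9 + 31 + 30 + 31 + 31 + 30 + 31 + 30 + 31 + 31 + 28 + 31 + 30 + 31 + 30 + 31 + 31 + 30 + 31 + 30 + 31 + 31 + 28 + 31 + 30 + 31 + 30 + 31 + 31 + 30 + 31 + 30 + 31 + 31 + 28 + 31 + 30 + 31 + 30 + 31 + 31 + 30 + 31 + 30 + 31 + 31 + 2 = 1382.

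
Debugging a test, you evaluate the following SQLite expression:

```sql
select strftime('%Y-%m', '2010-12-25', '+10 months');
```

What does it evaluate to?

2011-10

First apply '+10 months': 2010-12-25 → 2011-10-25.
`%Y-%m` extracts the year-month: 2011-10.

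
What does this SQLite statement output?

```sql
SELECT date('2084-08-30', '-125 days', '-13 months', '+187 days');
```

Applying '-125 days' to 2084-08-30: counting 125 days back gives 2084-04-27.
Adding -13 months to 2084-04-27 gives 2083-03-27.
Applying '+187 days' to 2083-03-27: counting 187 days forward gives 2083-09-30.

2083-09-30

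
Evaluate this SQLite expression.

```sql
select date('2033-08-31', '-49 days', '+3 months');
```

Applying '-49 days' to 2033-08-31: counting 49 days back gives 2033-07-13.
Adding +3 months to 2033-07-13 gives 2033-10-13.

2033-10-13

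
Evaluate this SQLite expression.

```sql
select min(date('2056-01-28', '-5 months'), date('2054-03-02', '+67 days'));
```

2054-05-08

date('2056-01-28', '-5 months') → 2055-08-28.
date('2054-03-02', '+67 days') → 2054-05-08.
Earlier of the two is 2054-05-08.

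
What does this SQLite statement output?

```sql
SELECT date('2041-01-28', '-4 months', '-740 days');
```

2038-09-19

Adding -4 months to 2041-01-28 gives 2040-09-28.
Applying '-740 days' to 2040-09-28: counting 740 days back gives 2038-09-19.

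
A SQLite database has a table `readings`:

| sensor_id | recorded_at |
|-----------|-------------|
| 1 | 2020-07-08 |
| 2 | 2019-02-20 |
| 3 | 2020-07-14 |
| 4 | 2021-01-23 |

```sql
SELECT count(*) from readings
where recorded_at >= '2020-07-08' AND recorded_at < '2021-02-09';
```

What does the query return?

Rows in [2020-07-08, 2021-02-09): 2020-07-08, 2020-07-14, 2021-01-23 → 3 rows.

3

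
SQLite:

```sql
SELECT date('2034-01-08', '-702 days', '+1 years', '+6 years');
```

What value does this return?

2039-02-06

Applying '-702 days' to 2034-01-08: counting 702 days back gives 2032-02-06.
Adding +1 year to 2032-02-06 gives 2033-02-06.
Adding +6 years to 2033-02-06 gives 2039-02-06.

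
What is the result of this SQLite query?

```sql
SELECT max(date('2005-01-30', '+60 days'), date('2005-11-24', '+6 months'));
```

date('2005-01-30', '+60 days') → 2005-03-31.
date('2005-11-24', '+6 months') → 2006-05-24.
Later of the two is 2006-05-24.

2006-05-24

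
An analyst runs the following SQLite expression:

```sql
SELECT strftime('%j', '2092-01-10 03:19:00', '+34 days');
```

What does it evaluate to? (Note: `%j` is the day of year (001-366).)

044

First apply '+34 days': 2092-01-10 03:19:00 → 2092-02-13 03:19:00.
Day-of-year for 2092-02-13: days since 2092-01-01 inclusive = 44, zero-padded to 044.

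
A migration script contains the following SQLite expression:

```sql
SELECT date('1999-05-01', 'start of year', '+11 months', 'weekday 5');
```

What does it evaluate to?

1999-12-03

`start of year` rewinds 1999-05-01 to 1999-01-01.
Adding +11 months to 1999-01-01 gives 1999-12-01.
`weekday 5` advances to the next Friday; 1999-12-01 is a Wednesday, so it moves forward to 1999-12-03.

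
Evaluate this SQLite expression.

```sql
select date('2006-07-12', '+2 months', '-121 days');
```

2006-05-14

Adding +2 months to 2006-07-12 gives 2006-09-12.
Applying '-121 days' to 2006-09-12: counting 121 days back gives 2006-05-14.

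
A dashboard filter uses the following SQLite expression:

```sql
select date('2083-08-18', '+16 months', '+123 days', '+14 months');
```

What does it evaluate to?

Adding +16 months to 2083-08-18 gives 2084-12-18.
Applying '+123 days' to 2084-12-18: counting 123 days forward gives 2085-04-20.
Adding +14 months to 2085-04-20 gives 2086-06-20.

2086-06-20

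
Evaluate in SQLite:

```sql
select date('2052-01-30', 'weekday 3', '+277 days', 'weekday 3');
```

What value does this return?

`weekday 3` advances to the next Wednesday; 2052-01-30 is a Tuesday, so it moves forward to 2052-01-31.
Applying '+277 days' to 2052-01-31: counting 277 days forward gives 2052-11-03.
`weekday 3` advances to the next Wednesday; 2052-11-03 is a Sunday, so it moves forward to 2052-11-06.

2052-11-06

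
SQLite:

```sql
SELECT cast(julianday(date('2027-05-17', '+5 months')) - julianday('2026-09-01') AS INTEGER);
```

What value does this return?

411

Adding +5 months to 2027-05-17 gives 2027-10-17.
29 days remain in September 2026 after the 1st (30 − 1).
Full months from October 2026 through September 2027 contribute their day counts.
Then 17 days into October 2027.
Total: 29 + 31 + 30 + 31 + 31 + 28 + 31 + 30 + 31 + 30 + 31 + 31 + 30 + 17 = 411.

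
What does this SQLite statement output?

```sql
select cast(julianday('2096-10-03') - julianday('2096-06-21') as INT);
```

9 days remain in June 2096 after the 21st (30 − 21).
July 2096: 31 days.
August 2096: 31 days.
September 2096: 30 days.
Then 3 days into October 2096.
Total: 9 + 31 + 31 + 30 + 3 = 104.

104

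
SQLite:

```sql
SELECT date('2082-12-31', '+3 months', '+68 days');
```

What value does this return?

Adding +3 months to 2082-12-31 gives 2083-03-31.
Applying '+68 days' to 2083-03-31: counting 68 days forward gives 2083-06-07.

2083-06-07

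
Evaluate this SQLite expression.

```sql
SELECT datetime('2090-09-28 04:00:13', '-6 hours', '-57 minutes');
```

2090-09-27 21:03:13

-6 hours from 2090-09-28 04:00:13 is 2090-09-27 22:00:13 (crosses midnight).
-57 minutes from 2090-09-27 22:00:13 is 2090-09-27 21:03:13.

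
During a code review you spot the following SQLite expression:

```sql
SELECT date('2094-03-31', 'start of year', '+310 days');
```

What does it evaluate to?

2094-11-07

`start of year` rewinds 2094-03-31 to 2094-01-01.
Applying '+310 days' to 2094-01-01: counting 310 days forward gives 2094-11-07.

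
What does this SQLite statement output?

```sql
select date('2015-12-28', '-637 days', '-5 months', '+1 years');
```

Applying '-637 days' to 2015-12-28: counting 637 days back gives 2014-03-31.
Adding -5 months to 2014-03-31 gives 2013-10-31.
Adding +1 year to 2013-10-31 gives 2014-10-31.

2014-10-31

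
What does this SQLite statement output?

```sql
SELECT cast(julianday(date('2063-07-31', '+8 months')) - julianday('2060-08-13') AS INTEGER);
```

1326

Adding +8 months to 2063-07-31 gives 2064-03-31.
18 days remain in August 2060 after the 13th (31 − 13).
Full months from September 2060 through February 2064 contribute their day counts.
Then 31 days into March 2064.
Total: 18 + 30 + 31 + 30 + 31 + 31 + 28 + 31 + 30 + 31 + 30 + 31 + 31 + 30 + 31 + 30 + 31 + 31 + 28 + 31 + 30 + 31 + 30 + 31 + 31 + 30 + 31 + 30 + 31 + 31 + 28 + 31 + 30 + 31 + 30 + 31 + 31 + 30 + 31 + 30 + 31 + 31 + 29 + 31 = 1326.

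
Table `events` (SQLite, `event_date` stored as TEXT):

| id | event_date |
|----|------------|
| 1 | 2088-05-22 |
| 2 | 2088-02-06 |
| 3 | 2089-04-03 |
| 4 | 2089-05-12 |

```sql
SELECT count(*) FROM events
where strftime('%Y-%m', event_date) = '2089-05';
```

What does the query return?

1

Rows with year-month 2089-05: 2089-05-12 → 1.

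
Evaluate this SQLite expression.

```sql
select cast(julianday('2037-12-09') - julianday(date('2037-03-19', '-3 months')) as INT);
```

355

Adding -3 months to 2037-03-19 gives 2036-12-19.
12 days remain in December 2036 after the 19th (31 − 19).
Full months from January 2037 through November 2037 contribute their day counts.
Then 9 days into December 2037.
Total: 12 + 31 + 28 + 31 + 30 + 31 + 30 + 31 + 31 + 30 + 31 + 30 + 9 = 355.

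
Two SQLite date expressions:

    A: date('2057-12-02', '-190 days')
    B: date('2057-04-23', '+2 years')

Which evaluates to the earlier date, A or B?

A = 2057-05-26.
B = 2059-04-23.
A is earlier.

A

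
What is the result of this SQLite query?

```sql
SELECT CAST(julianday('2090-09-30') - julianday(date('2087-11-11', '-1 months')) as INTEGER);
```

1085

Adding -1 month to 2087-11-11 gives 2087-10-11.
20 days remain in October 2087 after the 11th (31 − 11).
Full months from November 2087 through August 2090 contribute their day counts.
Then 30 days into September 2090.
Total: 20 + 30 + 31 + 31 + 29 + 31 + 30 + 31 + 30 + 31 + 31 + 30 + 31 + 30 + 31 + 31 + 28 + 31 + 30 + 31 + 30 + 31 + 31 + 30 + 31 + 30 + 31 + 31 + 28 + 31 + 30 + 31 + 30 + 31 + 31 + 30 = 1085.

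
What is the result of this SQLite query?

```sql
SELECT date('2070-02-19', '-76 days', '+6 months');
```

Applying '-76 days' to 2070-02-19: counting 76 days back gives 2069-12-05.
Adding +6 months to 2069-12-05 gives 2070-06-05.

2070-06-05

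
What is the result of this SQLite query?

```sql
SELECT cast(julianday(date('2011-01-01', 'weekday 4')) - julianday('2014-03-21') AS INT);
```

`weekday 4` advances to the next Thursday; 2011-01-01 is a Saturday, so it moves forward to 2011-01-06.
25 days remain in January 2011 after the 6th (31 − 6).
Full months from February 2011 through February 2014 contribute their day counts.
Then 21 days into March 2014.
Total: 25 + 28 + 31 + 30 + 31 + 30 + 31 + 31 + 30 + 31 + 30 + 31 + 31 + 29 + 31 + 30 + 31 + 30 + 31 + 31 + 30 + 31 + 30 + 31 + 31 + 28 + 31 + 30 + 31 + 30 + 31 + 31 + 30 + 31 + 30 + 31 + 31 + 28 + 21 = 1170.
The subtraction is earlier − later, so the result is −1170 → -1170.

-1170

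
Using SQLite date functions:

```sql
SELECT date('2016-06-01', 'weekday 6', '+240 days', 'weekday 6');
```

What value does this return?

2017-02-04

`weekday 6` advances to the next Saturday; 2016-06-01 is a Wednesday, so it moves forward to 2016-06-04.
Applying '+240 days' to 2016-06-04: counting 240 days forward gives 2017-01-30.
`weekday 6` advances to the next Saturday; 2017-01-30 is a Monday, so it moves forward to 2017-02-04.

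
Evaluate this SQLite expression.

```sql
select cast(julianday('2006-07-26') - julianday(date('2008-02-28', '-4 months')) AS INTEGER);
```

Adding -4 months to 2008-02-28 gives 2007-10-28.
5 days remain in July 2006 after the 26th (31 − 26).
Full months from August 2006 through September 2007 contribute their day counts.
Then 28 days into October 2007.
Total: 5 + 31 + 30 + 31 + 30 + 31 + 31 + 28 + 31 + 30 + 31 + 30 + 31 + 31 + 30 + 28 = 459.
The subtraction is earlier − later, so the result is −459 → -459.

-459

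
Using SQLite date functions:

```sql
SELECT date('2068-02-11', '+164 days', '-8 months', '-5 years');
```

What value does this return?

2062-11-24

Applying '+164 days' to 2068-02-11: counting 164 days forward gives 2068-07-24.
Adding -8 months to 2068-07-24 gives 2067-11-24.
Adding -5 years to 2067-11-24 gives 2062-11-24.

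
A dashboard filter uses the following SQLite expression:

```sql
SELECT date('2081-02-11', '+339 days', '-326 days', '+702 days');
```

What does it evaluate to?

2083-01-27

Applying '+339 days' to 2081-02-11: counting 339 days forward gives 2082-01-16.
Applying '-326 days' to 2082-01-16: counting 326 days back gives 2081-02-24.
Applying '+702 days' to 2081-02-24: counting 702 days forward gives 2083-01-27.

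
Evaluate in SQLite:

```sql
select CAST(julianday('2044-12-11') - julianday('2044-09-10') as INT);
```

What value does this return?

92

20 days remain in September 2044 after the 10th (30 − 10).
October 2044: 31 days.
November 2044: 30 days.
Then 11 days into December 2044.
Total: 20 + 31 + 30 + 11 = 92.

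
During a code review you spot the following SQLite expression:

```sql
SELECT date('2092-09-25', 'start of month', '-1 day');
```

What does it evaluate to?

2092-08-31

`start of month` rewinds 2092-09-25 to 2092-09-01.
Going back 1 day from 2092-09-01 reaches 2092-08-31 (last day of August, 31 days).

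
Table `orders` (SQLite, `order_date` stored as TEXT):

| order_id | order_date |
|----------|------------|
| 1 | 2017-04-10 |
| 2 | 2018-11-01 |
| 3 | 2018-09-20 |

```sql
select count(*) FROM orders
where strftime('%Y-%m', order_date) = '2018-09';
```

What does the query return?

1

Rows with year-month 2018-09: 2018-09-20 → 1.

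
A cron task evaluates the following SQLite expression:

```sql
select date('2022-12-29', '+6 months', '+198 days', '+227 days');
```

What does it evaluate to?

2024-08-27

Adding +6 months to 2022-12-29 gives 2023-06-29.
Applying '+198 days' to 2023-06-29: counting 198 days forward gives 2024-01-13.
Applying '+227 days' to 2024-01-13: counting 227 days forward gives 2024-08-27.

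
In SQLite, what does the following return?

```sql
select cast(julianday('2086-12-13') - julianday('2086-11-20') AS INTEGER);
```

23

10 days remain in November 2086 after the 20th (30 − 20).
Then 13 days into December 2086.
Total: 10 + 13 = 23.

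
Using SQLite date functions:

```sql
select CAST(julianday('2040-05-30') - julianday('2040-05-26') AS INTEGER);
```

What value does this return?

Both dates are in May 2040: 30 − 26 = 4.

4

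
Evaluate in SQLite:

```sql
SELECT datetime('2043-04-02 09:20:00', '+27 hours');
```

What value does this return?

2043-04-03 12:20:00

+27 hours from 2043-04-02 09:20:00 is 2043-04-03 12:20:00 (crosses midnight).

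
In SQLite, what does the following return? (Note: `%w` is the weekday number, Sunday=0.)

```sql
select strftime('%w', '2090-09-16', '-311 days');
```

3

First apply '-311 days': 2090-09-16 → 2089-11-09.
2089-11-09 is a Wednesday; with Sunday=0 that is 3.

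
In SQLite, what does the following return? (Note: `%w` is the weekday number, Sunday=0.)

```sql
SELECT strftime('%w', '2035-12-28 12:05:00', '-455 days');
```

5

First apply '-455 days': 2035-12-28 12:05:00 → 2034-09-29 12:05:00.
2034-09-29 is a Friday; with Sunday=0 that is 5.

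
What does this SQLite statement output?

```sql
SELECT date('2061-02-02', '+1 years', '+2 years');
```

Adding +1 year to 2061-02-02 gives 2062-02-02.
Adding +2 years to 2062-02-02 gives 2064-02-02.

2064-02-02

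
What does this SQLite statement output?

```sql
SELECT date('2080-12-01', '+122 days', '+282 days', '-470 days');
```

2080-09-26

Applying '+122 days' to 2080-12-01: counting 122 days forward gives 2081-04-02.
Applying '+282 days' to 2081-04-02: counting 282 days forward gives 2082-01-09.
Applying '-470 days' to 2082-01-09: counting 470 days back gives 2080-09-26.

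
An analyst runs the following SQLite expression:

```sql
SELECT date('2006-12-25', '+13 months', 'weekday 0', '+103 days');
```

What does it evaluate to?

2008-05-09

Adding +13 months to 2006-12-25 gives 2008-01-25.
`weekday 0` advances to the next Sunday; 2008-01-25 is a Friday, so it moves forward to 2008-01-27.
Applying '+103 days' to 2008-01-27: counting 103 days forward gives 2008-05-09.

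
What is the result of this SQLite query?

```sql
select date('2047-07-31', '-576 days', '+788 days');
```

2048-02-28

Applying '-576 days' to 2047-07-31: counting 576 days back gives 2046-01-01.
Applying '+788 days' to 2046-01-01: counting 788 days forward gives 2048-02-28.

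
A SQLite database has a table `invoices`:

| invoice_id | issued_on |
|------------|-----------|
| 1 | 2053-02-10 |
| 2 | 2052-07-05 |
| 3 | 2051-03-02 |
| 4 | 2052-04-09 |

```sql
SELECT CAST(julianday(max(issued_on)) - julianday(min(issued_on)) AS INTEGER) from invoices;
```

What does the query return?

711

MIN = 2051-03-02, MAX = 2053-02-10.
29 days remain in March 2051 after the 2nd (31 − 2).
Full months from April 2051 through January 2053 contribute their day counts.
Then 10 days into February 2053.
Total: 29 + 30 + 31 + 30 + 31 + 31 + 30 + 31 + 30 + 31 + 31 + 29 + 31 + 30 + 31 + 30 + 31 + 31 + 30 + 31 + 30 + 31 + 31 + 10 = 711.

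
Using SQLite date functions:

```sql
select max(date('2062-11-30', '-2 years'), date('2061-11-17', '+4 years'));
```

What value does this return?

date('2062-11-30', '-2 years') → 2060-11-30.
date('2061-11-17', '+4 years') → 2065-11-17.
Later of the two is 2065-11-17.

2065-11-17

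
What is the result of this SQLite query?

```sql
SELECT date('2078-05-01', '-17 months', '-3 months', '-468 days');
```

2075-05-22

Adding -17 months to 2078-05-01 gives 2076-12-01.
Adding -3 months to 2076-12-01 gives 2076-09-01.
Applying '-468 days' to 2076-09-01: counting 468 days back gives 2075-05-22.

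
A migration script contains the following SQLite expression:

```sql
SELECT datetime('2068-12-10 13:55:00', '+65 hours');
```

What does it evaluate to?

2068-12-13 06:55:00

+65 hours from 2068-12-10 13:55:00 is 2068-12-13 06:55:00 (crosses midnight).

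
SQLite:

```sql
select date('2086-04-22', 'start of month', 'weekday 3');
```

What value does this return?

2086-04-03

`start of month` rewinds 2086-04-22 to 2086-04-01.
`weekday 3` advances to the next Wednesday; 2086-04-01 is a Monday, so it moves forward to 2086-04-03.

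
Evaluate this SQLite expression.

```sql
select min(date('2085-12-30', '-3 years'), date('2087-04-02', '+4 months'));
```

2082-12-30

date('2085-12-30', '-3 years') → 2082-12-30.
date('2087-04-02', '+4 months') → 2087-08-02.
Earlier of the two is 2082-12-30.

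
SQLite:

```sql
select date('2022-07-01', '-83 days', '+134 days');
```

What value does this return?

2022-08-21

Applying '-83 days' to 2022-07-01: counting 83 days back gives 2022-04-09.
Applying '+134 days' to 2022-04-09: counting 134 days forward gives 2022-08-21.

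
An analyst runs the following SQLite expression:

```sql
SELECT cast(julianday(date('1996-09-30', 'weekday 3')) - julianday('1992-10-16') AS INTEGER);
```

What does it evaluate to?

`weekday 3` advances to the next Wednesday; 1996-09-30 is a Monday, so it moves forward to 1996-10-02.
15 days remain in October 1992 after the 16th (31 − 16).
Full months from November 1992 through September 1996 contribute their day counts.
Then 2 days into October 1996.
Total: 15 + 30 + 31 + 31 + 28 + 31 + 30 + 31 + 30 + 31 + 31 + 30 + 31 + 30 + 31 + 31 + 28 + 31 + 30 + 31 + 30 + 31 + 31 + 30 + 31 + 30 + 31 + 31 + 28 + 31 + 30 + 31 + 30 + 31 + 31 + 30 + 31 + 30 + 31 + 31 + 29 + 31 + 30 + 31 + 30 + 31 + 31 + 30 + 2 = 1447.

1447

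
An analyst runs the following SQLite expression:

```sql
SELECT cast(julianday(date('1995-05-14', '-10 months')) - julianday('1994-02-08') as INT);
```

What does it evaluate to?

Adding -10 months to 1995-05-14 gives 1994-07-14.
20 days remain in February 1994 after the 8th (28 − 8).
March 1994: 31 days.
April 1994: 30 days.
May 1994: 31 days.
June 1994: 30 days.
Then 14 days into July 1994.
Total: 20 + 31 + 30 + 31 + 30 + 14 = 156.

156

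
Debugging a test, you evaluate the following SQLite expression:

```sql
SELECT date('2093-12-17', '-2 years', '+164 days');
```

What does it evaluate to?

Adding -2 years to 2093-12-17 gives 2091-12-17.
Applying '+164 days' to 2091-12-17: counting 164 days forward gives 2092-05-29.

2092-05-29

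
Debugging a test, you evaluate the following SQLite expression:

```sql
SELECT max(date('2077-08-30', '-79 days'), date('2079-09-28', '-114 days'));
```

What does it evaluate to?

2079-06-06

date('2077-08-30', '-79 days') → 2077-06-12.
date('2079-09-28', '-114 days') → 2079-06-06.
Later of the two is 2079-06-06.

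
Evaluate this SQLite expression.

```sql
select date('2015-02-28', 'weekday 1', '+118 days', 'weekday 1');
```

`weekday 1` advances to the next Monday; 2015-02-28 is a Saturday, so it moves forward to 2015-03-02.
Applying '+118 days' to 2015-03-02: counting 118 days forward gives 2015-06-28.
`weekday 1` advances to the next Monday; 2015-06-28 is a Sunday, so it moves forward to 2015-06-29.

2015-06-29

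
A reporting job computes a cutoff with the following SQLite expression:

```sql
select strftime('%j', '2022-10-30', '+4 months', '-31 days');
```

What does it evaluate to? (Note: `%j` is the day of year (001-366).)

First apply '+4 months', '-31 days': 2022-10-30 → 2023-01-30.
Day-of-year for 2023-01-30: days since 2023-01-01 inclusive = 30, zero-padded to 030.

030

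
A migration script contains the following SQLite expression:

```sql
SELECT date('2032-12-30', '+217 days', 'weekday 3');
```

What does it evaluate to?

2033-08-10

Applying '+217 days' to 2032-12-30: counting 217 days forward gives 2033-08-04.
`weekday 3` advances to the next Wednesday; 2033-08-04 is a Thursday, so it moves forward to 2033-08-10.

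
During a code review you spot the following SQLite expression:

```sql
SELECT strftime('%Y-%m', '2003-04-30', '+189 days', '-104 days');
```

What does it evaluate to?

2003-07

First apply '+189 days', '-104 days': 2003-04-30 → 2003-07-24.
`%Y-%m` extracts the year-month: 2003-07.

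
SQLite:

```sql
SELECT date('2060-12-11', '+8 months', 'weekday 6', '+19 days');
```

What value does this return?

2061-09-01

Adding +8 months to 2060-12-11 gives 2061-08-11.
`weekday 6` advances to the next Saturday; 2061-08-11 is a Thursday, so it moves forward to 2061-08-13.
August 2061 has 31 days; 18 remain after the 13th, so 19 days reach 2061-09-01.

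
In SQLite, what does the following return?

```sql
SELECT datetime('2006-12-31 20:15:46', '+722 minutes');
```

722 minutes = 12h 2m; +722 minutes from 2006-12-31 20:15:46 is 2007-01-01 08:17:46 (crosses midnight).

2007-01-01 08:17:46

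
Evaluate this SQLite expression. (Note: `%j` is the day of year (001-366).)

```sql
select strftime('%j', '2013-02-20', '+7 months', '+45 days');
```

First apply '+7 months', '+45 days': 2013-02-20 → 2013-11-04.
Day-of-year for 2013-11-04: days since 2013-01-01 inclusive = 308, zero-padded to 308.

308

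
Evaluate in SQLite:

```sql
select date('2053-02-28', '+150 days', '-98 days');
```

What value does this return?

Applying '+150 days' to 2053-02-28: counting 150 days forward gives 2053-07-28.
Applying '-98 days' to 2053-07-28: counting 98 days back gives 2053-04-21.

2053-04-21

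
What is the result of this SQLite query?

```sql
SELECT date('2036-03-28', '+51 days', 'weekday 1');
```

2036-05-19

Applying '+51 days' to 2036-03-28: counting 51 days forward gives 2036-05-18.
`weekday 1` advances to the next Monday; 2036-05-18 is a Sunday, so it moves forward to 2036-05-19.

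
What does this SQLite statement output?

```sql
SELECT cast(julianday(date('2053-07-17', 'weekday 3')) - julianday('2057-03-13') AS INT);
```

-1329

`weekday 3` advances to the next Wednesday; 2053-07-17 is a Thursday, so it moves forward to 2053-07-23.
8 days remain in July 2053 after the 23rd (31 − 23).
Full months from August 2053 through February 2057 contribute their day counts.
Then 13 days into March 2057.
Total: 8 + 31 + 30 + 31 + 30 + 31 + 31 + 28 + 31 + 30 + 31 + 30 + 31 + 31 + 30 + 31 + 30 + 31 + 31 + 28 + 31 + 30 + 31 + 30 + 31 + 31 + 30 + 31 + 30 + 31 + 31 + 29 + 31 + 30 + 31 + 30 + 31 + 31 + 30 + 31 + 30 + 31 + 31 + 28 + 13 = 1329.
The subtraction is earlier − later, so the result is −1329 → -1329.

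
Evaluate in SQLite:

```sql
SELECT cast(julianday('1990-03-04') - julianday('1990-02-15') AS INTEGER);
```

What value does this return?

13 days remain in February 1990 after the 15th (28 − 15).
Then 4 days into March 1990.
Total: 13 + 4 = 17.

17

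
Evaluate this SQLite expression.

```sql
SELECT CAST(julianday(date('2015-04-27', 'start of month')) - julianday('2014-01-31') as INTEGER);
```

`start of month` rewinds 2015-04-27 to 2015-04-01.
0 days remain in January 2014 after the 31st (31 − 31).
Full months from February 2014 through March 2015 contribute their day counts.
Then 1 day into April 2015.
Total: 0 + 28 + 31 + 30 + 31 + 30 + 31 + 31 + 30 + 31 + 30 + 31 + 31 + 28 + 31 + 1 = 425.

425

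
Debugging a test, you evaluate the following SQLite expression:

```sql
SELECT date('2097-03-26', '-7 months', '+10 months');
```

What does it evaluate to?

Adding -7 months to 2097-03-26 gives 2096-08-26.
Adding +10 months to 2096-08-26 gives 2097-06-26.

2097-06-26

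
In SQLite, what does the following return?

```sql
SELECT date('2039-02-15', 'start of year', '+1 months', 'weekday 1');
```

`start of year` rewinds 2039-02-15 to 2039-01-01.
Adding +1 month to 2039-01-01 gives 2039-02-01.
`weekday 1` advances to the next Monday; 2039-02-01 is a Tuesday, so it moves forward to 2039-02-07.

2039-02-07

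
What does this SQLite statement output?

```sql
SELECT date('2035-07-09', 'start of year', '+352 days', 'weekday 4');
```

2035-12-20

`start of year` rewinds 2035-07-09 to 2035-01-01.
Applying '+352 days' to 2035-01-01: counting 352 days forward gives 2035-12-19.
`weekday 4` advances to the next Thursday; 2035-12-19 is a Wednesday, so it moves forward to 2035-12-20.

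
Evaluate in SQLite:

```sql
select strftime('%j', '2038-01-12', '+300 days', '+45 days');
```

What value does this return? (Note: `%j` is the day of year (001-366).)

First apply '+300 days', '+45 days': 2038-01-12 → 2038-12-23.
Day-of-year for 2038-12-23: days since 2038-01-01 inclusive = 357, zero-padded to 357.

357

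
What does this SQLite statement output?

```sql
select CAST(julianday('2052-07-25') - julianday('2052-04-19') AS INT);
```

11 days remain in April 2052 after the 19th (30 − 19).
May 2052: 31 days.
June 2052: 30 days.
Then 25 days into July 2052.
Total: 11 + 31 + 30 + 25 = 97.

97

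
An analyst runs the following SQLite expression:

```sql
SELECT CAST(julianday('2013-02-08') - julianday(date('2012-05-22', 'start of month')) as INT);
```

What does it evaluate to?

283

`start of month` rewinds 2012-05-22 to 2012-05-01.
30 days remain in May 2012 after the 1st (31 − 1).
Full months from June 2012 through January 2013 contribute their day counts.
Then 8 days into February 2013.
Total: 30 + 30 + 31 + 31 + 30 + 31 + 30 + 31 + 31 + 8 = 283.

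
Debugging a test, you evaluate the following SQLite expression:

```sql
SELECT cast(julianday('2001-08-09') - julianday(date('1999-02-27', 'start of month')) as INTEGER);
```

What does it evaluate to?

920

`start of month` rewinds 1999-02-27 to 1999-02-01.
27 days remain in February 1999 after the 1st (28 − 1).
Full months from March 1999 through July 2001 contribute their day counts.
Then 9 days into August 2001.
Total: 27 + 31 + 30 + 31 + 30 + 31 + 31 + 30 + 31 + 30 + 31 + 31 + 29 + 31 + 30 + 31 + 30 + 31 + 31 + 30 + 31 + 30 + 31 + 31 + 28 + 31 + 30 + 31 + 30 + 31 + 9 = 920.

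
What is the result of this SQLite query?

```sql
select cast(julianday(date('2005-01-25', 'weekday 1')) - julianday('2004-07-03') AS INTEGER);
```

212

`weekday 1` advances to the next Monday; 2005-01-25 is a Tuesday, so it moves forward to 2005-01-31.
28 days remain in July 2004 after the 3rd (31 − 3).
August 2004: 31 days.
September 2004: 30 days.
October 2004: 31 days.
November 2004: 30 days.
December 2004: 31 days.
Then 31 days into January 2005.
Total: 28 + 31 + 30 + 31 + 30 + 31 + 31 = 212.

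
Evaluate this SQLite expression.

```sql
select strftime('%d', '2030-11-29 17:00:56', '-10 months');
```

First apply '-10 months': 2030-11-29 17:00:56 → 2030-01-29 17:00:56.
`%d` extracts the 2-digit day of month: 29.

29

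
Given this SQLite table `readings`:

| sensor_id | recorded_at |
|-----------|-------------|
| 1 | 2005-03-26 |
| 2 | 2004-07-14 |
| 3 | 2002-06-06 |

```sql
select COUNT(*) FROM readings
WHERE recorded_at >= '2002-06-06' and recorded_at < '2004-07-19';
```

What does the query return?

Rows in [2002-06-06, 2004-07-19): 2004-07-14, 2002-06-06 → 2 rows.

2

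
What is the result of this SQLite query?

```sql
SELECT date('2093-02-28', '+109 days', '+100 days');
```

Applying '+109 days' to 2093-02-28: counting 109 days forward gives 2093-06-17.
Applying '+100 days' to 2093-06-17: counting 100 days forward gives 2093-09-25.

2093-09-25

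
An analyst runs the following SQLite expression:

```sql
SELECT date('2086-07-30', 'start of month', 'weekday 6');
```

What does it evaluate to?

2086-07-06

`start of month` rewinds 2086-07-30 to 2086-07-01.
`weekday 6` advances to the next Saturday; 2086-07-01 is a Monday, so it moves forward to 2086-07-06.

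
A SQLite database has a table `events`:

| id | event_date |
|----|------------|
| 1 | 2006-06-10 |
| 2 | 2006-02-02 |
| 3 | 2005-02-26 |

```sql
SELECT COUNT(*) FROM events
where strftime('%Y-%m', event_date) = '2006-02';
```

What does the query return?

1

Rows with year-month 2006-02: 2006-02-02 → 1.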